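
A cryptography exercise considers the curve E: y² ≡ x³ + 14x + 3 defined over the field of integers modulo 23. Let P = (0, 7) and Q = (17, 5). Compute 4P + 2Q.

(1, 8)

First 4P:
Double-and-add on 4 = (100)₂. Start with P = (0, 7) for the leading 1-bit.
double: tangent at (0, 7): λ = (3·0² + 14)/(2·7) ≡ 14/14. 14⁻¹ ≡ 5 (mod 23) since 14·5 = 70 ≡ 1, so λ ≡ 14·5 ≡ 1.
  x = λ² - 0 - 0 = 1 - 0 ≡ 1; y = λ·(0 - 1) - 7 ≡ 15. → (1, 15)
double: tangent at (1, 15): λ = (3·1² + 14)/(2·15) ≡ 17/7. 7⁻¹ ≡ 10 (mod 23), so λ ≡ 17·10 ≡ 9.
  x = λ² - 1 - 1 = 81 - 2 ≡ 10; y = λ·(1 - 10) - 15 ≡ 19. → (10, 19)
4P = (10, 19).
Next 2Q:
Repeated addition: build up to 2Q.
2Q: tangent at (17, 5): λ = (3·17² + 14)/(2·5) ≡ 7/10. 10⁻¹ ≡ 7 (mod 23) since 10·7 = 70 ≡ 1, so λ ≡ 7·7 ≡ 3.
  x = λ² - 17 - 17 = 9 - 34 ≡ 21; y = λ·(17 - 21) - 5 ≡ 6. → (21, 6)
2Q = (21, 6).
Finally 4P + 2Q:
(10, 19) + (21, 6). λ = (6 - 19)/(21 - 10) ≡ 10/11 mod 23. 11⁻¹ ≡ 21 (mod 23) since 11·21 = 231 ≡ 1, so λ ≡ 3.
  x = λ² - 10 - 21 = 9 - 31 ≡ 1; y = λ·(10 - 1) - 19 ≡ 8. → (1, 8)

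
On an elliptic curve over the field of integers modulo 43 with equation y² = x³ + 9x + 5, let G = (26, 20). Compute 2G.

(29, 39)

tangent at (26, 20): λ = (3·26² + 9)/(2·20) ≡ 16/40. 40⁻¹ ≡ 14 (mod 43) since 40·14 = 560 ≡ 1, so λ ≡ 16·14 ≡ 9.
  x = λ² - 26 - 26 = 81 - 52 ≡ 29; y = λ·(26 - 29) - 20 ≡ 39. → (29, 39)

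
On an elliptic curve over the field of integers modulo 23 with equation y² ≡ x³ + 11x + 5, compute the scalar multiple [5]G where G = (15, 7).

Double-and-add on 5 = (101)₂. Start with G = (15, 7) for the leading 1-bit.
double: tangent at (15, 7): λ = (3·15² + 11)/(2·7) ≡ 19/14. 14⁻¹ ≡ 5 (mod 23), so λ ≡ 19·5 ≡ 3.
  x = λ² - 15 - 15 = 9 - 30 ≡ 2; y = λ·(15 - 2) - 7 ≡ 9. → (2, 9)
double: tangent at (2, 9): λ = (3·2² + 11)/(2·9) ≡ 0/18. 18⁻¹ ≡ 9 (mod 23) since 18·9 = 162 ≡ 1, so λ ≡ 0·9 ≡ 0.
  x = λ² - 2 - 2 = 0 - 4 ≡ 19; y = λ·(2 - 19) - 9 ≡ 14. → (19, 14)
add G: (19, 14) + (15, 7). λ = (7 - 14)/(15 - 19) ≡ 16/19 mod 23. 19⁻¹ ≡ 17 (mod 23), so λ ≡ 19.
  x = λ² - 19 - 15 = 361 - 34 ≡ 5; y = λ·(19 - 5) - 14 ≡ 22. → (5, 22)

(5, 22)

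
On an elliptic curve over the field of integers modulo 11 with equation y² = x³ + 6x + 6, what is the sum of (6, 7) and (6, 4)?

O

The two points share x = 6 and their y-coordinates satisfy 7 + 4 ≡ 0 (mod 11), so they are inverses. Their sum is O.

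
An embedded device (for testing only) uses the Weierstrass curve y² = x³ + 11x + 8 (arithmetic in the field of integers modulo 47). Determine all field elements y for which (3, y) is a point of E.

16, 31

x³ + 11x + 8 = 68 ≡ 21 (mod 47).
Square roots of 21 mod 47: 16 and 31 (since 16² = 256 ≡ 21).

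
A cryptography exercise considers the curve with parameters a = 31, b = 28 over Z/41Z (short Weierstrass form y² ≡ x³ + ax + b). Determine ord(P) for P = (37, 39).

8

2P: tangent at (37, 39): λ = (3·37² + 31)/(2·39) ≡ 38/37. 37⁻¹ ≡ 10 (mod 41), so λ ≡ 38·10 ≡ 11.
  x = λ² - 37 - 37 = 121 - 74 ≡ 6; y = λ·(37 - 6) - 39 ≡ 15. → (6, 15)
3P: (6, 15) + (37, 39). λ = (39 - 15)/(37 - 6) ≡ 24/31 mod 41. 31⁻¹ ≡ 4 (mod 41) since 31·4 = 124 ≡ 1, so λ ≡ 14.
  x = λ² - 6 - 37 = 196 - 43 ≡ 30; y = λ·(6 - 30) - 15 ≡ 18. → (30, 18)
4P: (30, 18) + (37, 39). λ = (39 - 18)/(37 - 30) ≡ 21/7 mod 41. 7⁻¹ ≡ 6 (mod 41), so λ ≡ 3.
  x = λ² - 30 - 37 = 9 - 67 ≡ 24; y = λ·(30 - 24) - 18 ≡ 0. → (24, 0)
5P: (24, 0) + (37, 39). λ = (39 - 0)/(37 - 24) ≡ 39/13 mod 41. 13⁻¹ ≡ 19 (mod 41) since 13·19 = 247 ≡ 1, so λ ≡ 3.
  x = λ² - 24 - 37 = 9 - 61 ≡ 30; y = λ·(24 - 30) - 0 ≡ 23. → (30, 23)
6P: (30, 23) + (37, 39). λ = (39 - 23)/(37 - 30) ≡ 16/7 mod 41. 7⁻¹ ≡ 6 (mod 41), so λ ≡ 14.
  x = λ² - 30 - 37 = 196 - 67 ≡ 6; y = λ·(30 - 6) - 23 ≡ 26. → (6, 26)
7P: (6, 26) + (37, 39). λ = (39 - 26)/(37 - 6) ≡ 13/31 mod 41. 31⁻¹ ≡ 4 (mod 41), so λ ≡ 11.
  x = λ² - 6 - 37 = 121 - 43 ≡ 37; y = λ·(6 - 37) - 26 ≡ 2. → (37, 2)
8P: (37, 2) + (37, 39): same x and y₁ ≡ -y₂, so the sum is 𝒪.
8P = 𝒪, so the order is 8.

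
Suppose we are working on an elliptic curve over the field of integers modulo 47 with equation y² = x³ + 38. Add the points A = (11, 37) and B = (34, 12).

(11, 10)

(11, 37) + (34, 12). λ = (12 - 37)/(34 - 11) ≡ 22/23 mod 47. 23⁻¹ ≡ 45 (mod 47), so λ ≡ 3.
  x = λ² - 11 - 34 = 9 - 45 ≡ 11; y = λ·(11 - 11) - 37 ≡ 10. → (11, 10)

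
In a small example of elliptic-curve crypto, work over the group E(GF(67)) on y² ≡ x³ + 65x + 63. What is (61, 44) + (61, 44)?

(51, 32)

tangent at (61, 44): λ = (3·61² + 65)/(2·44) ≡ 39/21. 21⁻¹ ≡ 16 (mod 67) since 21·16 = 336 ≡ 1, so λ ≡ 39·16 ≡ 21.
  x = λ² - 61 - 61 = 441 - 122 ≡ 51; y = λ·(61 - 51) - 44 ≡ 32. → (51, 32)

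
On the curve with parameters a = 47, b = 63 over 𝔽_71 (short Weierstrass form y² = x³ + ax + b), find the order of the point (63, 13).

9

2P: tangent at (63, 13): λ = (3·63² + 47)/(2·13) ≡ 26/26. 26⁻¹ ≡ 41 (mod 71) since 26·41 = 1066 ≡ 1, so λ ≡ 26·41 ≡ 1.
  x = λ² - 63 - 63 = 1 - 126 ≡ 17; y = λ·(63 - 17) - 13 ≡ 33. → (17, 33)
3P: (17, 33) + (63, 13). λ = (13 - 33)/(63 - 17) ≡ 51/46 mod 71. 46⁻¹ ≡ 17 (mod 71) since 46·17 = 782 ≡ 1, so λ ≡ 15.
  x = λ² - 17 - 63 = 225 - 80 ≡ 3; y = λ·(17 - 3) - 33 ≡ 35. → (3, 35)
4P: (3, 35) + (63, 13). λ = (13 - 35)/(63 - 3) ≡ 49/60 mod 71. 60⁻¹ ≡ 58 (mod 71) since 60·58 = 3480 ≡ 1, so λ ≡ 2.
  x = λ² - 3 - 63 = 4 - 66 ≡ 9; y = λ·(3 - 9) - 35 ≡ 24. → (9, 24)
5P: (9, 24) + (63, 13). λ = (13 - 24)/(63 - 9) ≡ 60/54 mod 71. 54⁻¹ ≡ 25 (mod 71), so λ ≡ 9.
  x = λ² - 9 - 63 = 81 - 72 ≡ 9; y = λ·(9 - 9) - 24 ≡ 47. → (9, 47)
6P: (9, 47) + (63, 13). λ = (13 - 47)/(63 - 9) ≡ 37/54 mod 71. 54⁻¹ ≡ 25 (mod 71), so λ ≡ 2.
  x = λ² - 9 - 63 = 4 - 72 ≡ 3; y = λ·(9 - 3) - 47 ≡ 36. → (3, 36)
7P: (3, 36) + (63, 13). λ = (13 - 36)/(63 - 3) ≡ 48/60 mod 71. 60⁻¹ ≡ 58 (mod 71), so λ ≡ 15.
  x = λ² - 3 - 63 = 225 - 66 ≡ 17; y = λ·(3 - 17) - 36 ≡ 38. → (17, 38)
8P: (17, 38) + (63, 13). λ = (13 - 38)/(63 - 17) ≡ 46/46 mod 71. 46⁻¹ ≡ 17 (mod 71), so λ ≡ 1.
  x = λ² - 17 - 63 = 1 - 80 ≡ 63; y = λ·(17 - 63) - 38 ≡ 58. → (63, 58)
9P: (63, 58) + (63, 13): same x and y₁ ≡ -y₂, so the sum is ∞.
9P = ∞, so the order is 9.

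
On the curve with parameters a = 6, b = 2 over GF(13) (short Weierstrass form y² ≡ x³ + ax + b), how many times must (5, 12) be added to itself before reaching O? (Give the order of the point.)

5

2P: tangent at (5, 12): λ = (3·5² + 6)/(2·12) ≡ 3/11. 11⁻¹ ≡ 6 (mod 13) since 11·6 = 66 ≡ 1, so λ ≡ 3·6 ≡ 5.
  x = λ² - 5 - 5 = 25 - 10 ≡ 2; y = λ·(5 - 2) - 12 ≡ 3. → (2, 3)
3P: (2, 3) + (5, 12). λ = (12 - 3)/(5 - 2) ≡ 9/3 mod 13. 3⁻¹ ≡ 9 (mod 13) since 3·9 = 27 ≡ 1, so λ ≡ 3.
  x = λ² - 2 - 5 = 9 - 7 ≡ 2; y = λ·(2 - 2) - 3 ≡ 10. → (2, 10)
4P: (2, 10) + (5, 12). λ = (12 - 10)/(5 - 2) ≡ 2/3 mod 13. 3⁻¹ ≡ 9 (mod 13) since 3·9 = 27 ≡ 1, so λ ≡ 5.
  x = λ² - 2 - 5 = 25 - 7 ≡ 5; y = λ·(2 - 5) - 10 ≡ 1. → (5, 1)
5P: (5, 1) + (5, 12): same x and y₁ ≡ -y₂, so the sum is O.
5P = O, so the order is 5.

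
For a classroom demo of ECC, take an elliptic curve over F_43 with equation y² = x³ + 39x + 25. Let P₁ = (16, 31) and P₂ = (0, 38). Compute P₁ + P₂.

(16, 31) + (0, 38). λ = (38 - 31)/(0 - 16) ≡ 7/27 mod 43. 27⁻¹ ≡ 8 (mod 43), so λ ≡ 13.
  x = λ² - 16 - 0 = 169 - 16 ≡ 24; y = λ·(16 - 24) - 31 ≡ 37. → (24, 37)

(24, 37)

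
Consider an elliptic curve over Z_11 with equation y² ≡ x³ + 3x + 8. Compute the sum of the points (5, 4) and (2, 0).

(5, 4) + (2, 0). λ = (0 - 4)/(2 - 5) ≡ 7/8 mod 11. 8⁻¹ ≡ 7 (mod 11), so λ ≡ 5.
  x = λ² - 5 - 2 = 25 - 7 ≡ 7; y = λ·(5 - 7) - 4 ≡ 8. → (7, 8)

(7, 8)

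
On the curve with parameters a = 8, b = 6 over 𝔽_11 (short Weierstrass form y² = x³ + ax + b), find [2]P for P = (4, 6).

tangent at (4, 6): λ = (3·4² + 8)/(2·6) ≡ 1/1. 1⁻¹ ≡ 1 (mod 11), so λ ≡ 1·1 ≡ 1.
  x = λ² - 4 - 4 = 1 - 8 ≡ 4; y = λ·(4 - 4) - 6 ≡ 5. → (4, 5)

(4, 5)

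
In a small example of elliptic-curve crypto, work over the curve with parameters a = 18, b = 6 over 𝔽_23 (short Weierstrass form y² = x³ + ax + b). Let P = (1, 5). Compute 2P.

tangent at (1, 5): λ = (3·1² + 18)/(2·5) ≡ 21/10. 10⁻¹ ≡ 7 (mod 23), so λ ≡ 21·7 ≡ 9.
  x = λ² - 1 - 1 = 81 - 2 ≡ 10; y = λ·(1 - 10) - 5 ≡ 6. → (10, 6)

(10, 6)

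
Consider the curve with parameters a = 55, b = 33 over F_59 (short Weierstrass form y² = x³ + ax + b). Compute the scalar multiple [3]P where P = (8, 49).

(27, 43)

Repeated addition: build up to 3P.
2P: tangent at (8, 49): λ = (3·8² + 55)/(2·49) ≡ 11/39. 39⁻¹ ≡ 56 (mod 59) since 39·56 = 2184 ≡ 1, so λ ≡ 11·56 ≡ 26.
  x = λ² - 8 - 8 = 676 - 16 ≡ 11; y = λ·(8 - 11) - 49 ≡ 50. → (11, 50)
3P: (11, 50) + (8, 49). λ = (49 - 50)/(8 - 11) ≡ 58/56 mod 59. 56⁻¹ ≡ 39 (mod 59) since 56·39 = 2184 ≡ 1, so λ ≡ 20.
  x = λ² - 11 - 8 = 400 - 19 ≡ 27; y = λ·(11 - 27) - 50 ≡ 43. → (27, 43)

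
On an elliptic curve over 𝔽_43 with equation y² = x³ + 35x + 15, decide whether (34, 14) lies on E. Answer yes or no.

y² = 14² ≡ 24; x³ + 35x + 15 = 40509 ≡ 3 (mod 43). 24 ≠ 3.

no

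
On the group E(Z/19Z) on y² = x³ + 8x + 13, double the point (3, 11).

(14, 0)

tangent at (3, 11): λ = (3·3² + 8)/(2·11) ≡ 16/3. 3⁻¹ ≡ 13 (mod 19), so λ ≡ 16·13 ≡ 18.
  x = λ² - 3 - 3 = 324 - 6 ≡ 14; y = λ·(3 - 14) - 11 ≡ 0. → (14, 0)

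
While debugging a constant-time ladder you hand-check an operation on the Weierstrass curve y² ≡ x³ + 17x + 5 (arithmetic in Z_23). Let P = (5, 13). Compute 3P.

(17, 3)

Repeated addition: build up to 3P.
2P: tangent at (5, 13): λ = (3·5² + 17)/(2·13) ≡ 0/3. 3⁻¹ ≡ 8 (mod 23), so λ ≡ 0·8 ≡ 0.
  x = λ² - 5 - 5 = 0 - 10 ≡ 13; y = λ·(5 - 13) - 13 ≡ 10. → (13, 10)
3P: (13, 10) + (5, 13). λ = (13 - 10)/(5 - 13) ≡ 3/15 mod 23. 15⁻¹ ≡ 20 (mod 23) since 15·20 = 300 ≡ 1, so λ ≡ 14.
  x = λ² - 13 - 5 = 196 - 18 ≡ 17; y = λ·(13 - 17) - 10 ≡ 3. → (17, 3)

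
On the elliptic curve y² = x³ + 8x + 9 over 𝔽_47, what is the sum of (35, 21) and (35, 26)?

O

The two points share x = 35 and their y-coordinates satisfy 21 + 26 ≡ 0 (mod 47), so they are inverses. Their sum is O.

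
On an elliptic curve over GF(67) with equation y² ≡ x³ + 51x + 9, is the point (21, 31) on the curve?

y² = 31² ≡ 23; x³ + 51x + 9 = 10341 ≡ 23 (mod 67). 23 = 23.

yes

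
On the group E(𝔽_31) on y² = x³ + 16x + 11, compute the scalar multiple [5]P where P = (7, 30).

(1, 11)

Double-and-add on 5 = (101)₂. Start with P = (7, 30) for the leading 1-bit.
double: tangent at (7, 30): λ = (3·7² + 16)/(2·30) ≡ 8/29. 29⁻¹ ≡ 15 (mod 31), so λ ≡ 8·15 ≡ 27.
  x = λ² - 7 - 7 = 729 - 14 ≡ 2; y = λ·(7 - 2) - 30 ≡ 12. → (2, 12)
double: tangent at (2, 12): λ = (3·2² + 16)/(2·12) ≡ 28/24. 24⁻¹ ≡ 22 (mod 31), so λ ≡ 28·22 ≡ 27.
  x = λ² - 2 - 2 = 729 - 4 ≡ 12; y = λ·(2 - 12) - 12 ≡ 28. → (12, 28)
add P: (12, 28) + (7, 30). λ = (30 - 28)/(7 - 12) ≡ 2/26 mod 31. 26⁻¹ ≡ 6 (mod 31), so λ ≡ 12.
  x = λ² - 12 - 7 = 144 - 19 ≡ 1; y = λ·(12 - 1) - 28 ≡ 11. → (1, 11)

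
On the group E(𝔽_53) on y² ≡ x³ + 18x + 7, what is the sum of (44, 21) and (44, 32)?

O

The two points share x = 44 and their y-coordinates satisfy 21 + 32 ≡ 0 (mod 53), so they are inverses. Their sum is 𝒪.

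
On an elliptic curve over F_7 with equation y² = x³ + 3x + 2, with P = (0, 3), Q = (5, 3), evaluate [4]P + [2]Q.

First 4P:
Double-and-add on 4 = (100)₂. Start with P = (0, 3) for the leading 1-bit.
double: tangent at (0, 3): λ = (3·0² + 3)/(2·3) ≡ 3/6. 6⁻¹ ≡ 6 (mod 7), so λ ≡ 3·6 ≡ 4.
  x = λ² - 0 - 0 = 16 - 0 ≡ 2; y = λ·(0 - 2) - 3 ≡ 3. → (2, 3)
double: tangent at (2, 3): λ = (3·2² + 3)/(2·3) ≡ 1/6. 6⁻¹ ≡ 6 (mod 7), so λ ≡ 1·6 ≡ 6.
  x = λ² - 2 - 2 = 36 - 4 ≡ 4; y = λ·(2 - 4) - 3 ≡ 6. → (4, 6)
4P = (4, 6).
Next 2Q:
Repeated addition: build up to 2Q.
2Q: tangent at (5, 3): λ = (3·5² + 3)/(2·3) ≡ 1/6. 6⁻¹ ≡ 6 (mod 7) since 6·6 = 36 ≡ 1, so λ ≡ 1·6 ≡ 6.
  x = λ² - 5 - 5 = 36 - 10 ≡ 5; y = λ·(5 - 5) - 3 ≡ 4. → (5, 4)
2Q = (5, 4).
Finally 4P + 2Q:
(4, 6) + (5, 4). λ = (4 - 6)/(5 - 4) ≡ 5/1 mod 7. 1⁻¹ ≡ 1 (mod 7) since 1·1 = 1 ≡ 1, so λ ≡ 5.
  x = λ² - 4 - 5 = 25 - 9 ≡ 2; y = λ·(4 - 2) - 6 ≡ 4. → (2, 4)

(2, 4)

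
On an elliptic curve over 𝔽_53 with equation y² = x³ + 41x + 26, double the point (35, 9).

tangent at (35, 9): λ = (3·35² + 41)/(2·9) ≡ 6/18. 18⁻¹ ≡ 3 (mod 53), so λ ≡ 6·3 ≡ 18.
  x = λ² - 35 - 35 = 324 - 70 ≡ 42; y = λ·(35 - 42) - 9 ≡ 24. → (42, 24)

(42, 24)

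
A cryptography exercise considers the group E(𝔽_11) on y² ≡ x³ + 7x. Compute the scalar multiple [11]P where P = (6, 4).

Repeated addition: build up to 11P.
2P: tangent at (6, 4): λ = (3·6² + 7)/(2·4) ≡ 5/8. 8⁻¹ ≡ 7 (mod 11), so λ ≡ 5·7 ≡ 2.
  x = λ² - 6 - 6 = 4 - 12 ≡ 3; y = λ·(6 - 3) - 4 ≡ 2. → (3, 2)
3P: (3, 2) + (6, 4). λ = (4 - 2)/(6 - 3) ≡ 2/3 mod 11. 3⁻¹ ≡ 4 (mod 11) since 3·4 = 12 ≡ 1, so λ ≡ 8.
  x = λ² - 3 - 6 = 64 - 9 ≡ 0; y = λ·(3 - 0) - 2 ≡ 0. → (0, 0)
4P: (0, 0) + (6, 4). λ = (4 - 0)/(6 - 0) ≡ 4/6 mod 11. 6⁻¹ ≡ 2 (mod 11), so λ ≡ 8.
  x = λ² - 0 - 6 = 64 - 6 ≡ 3; y = λ·(0 - 3) - 0 ≡ 9. → (3, 9)
5P: (3, 9) + (6, 4). λ = (4 - 9)/(6 - 3) ≡ 6/3 mod 11. 3⁻¹ ≡ 4 (mod 11), so λ ≡ 2.
  x = λ² - 3 - 6 = 4 - 9 ≡ 6; y = λ·(3 - 6) - 9 ≡ 7. → (6, 7)
6P: (6, 7) + (6, 4): same x and y₁ ≡ -y₂, so the sum is 𝒪.
7P: 𝒪 + (6, 4) = (6, 4) (identity).
8P: tangent at (6, 4): λ = (3·6² + 7)/(2·4) ≡ 5/8. 8⁻¹ ≡ 7 (mod 11), so λ ≡ 5·7 ≡ 2.
  x = λ² - 6 - 6 = 4 - 12 ≡ 3; y = λ·(6 - 3) - 4 ≡ 2. → (3, 2)
9P: (3, 2) + (6, 4). λ = (4 - 2)/(6 - 3) ≡ 2/3 mod 11. 3⁻¹ ≡ 4 (mod 11) since 3·4 = 12 ≡ 1, so λ ≡ 8.
  x = λ² - 3 - 6 = 64 - 9 ≡ 0; y = λ·(3 - 0) - 2 ≡ 0. → (0, 0)
10P: (0, 0) + (6, 4). λ = (4 - 0)/(6 - 0) ≡ 4/6 mod 11. 6⁻¹ ≡ 2 (mod 11), so λ ≡ 8.
  x = λ² - 0 - 6 = 64 - 6 ≡ 3; y = λ·(0 - 3) - 0 ≡ 9. → (3, 9)
11P: (3, 9) + (6, 4). λ = (4 - 9)/(6 - 3) ≡ 6/3 mod 11. 3⁻¹ ≡ 4 (mod 11), so λ ≡ 2.
  x = λ² - 3 - 6 = 4 - 9 ≡ 6; y = λ·(3 - 6) - 9 ≡ 7. → (6, 7)

(6, 7)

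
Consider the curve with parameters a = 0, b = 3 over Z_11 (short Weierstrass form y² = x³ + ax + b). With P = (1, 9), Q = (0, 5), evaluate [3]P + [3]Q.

(1, 2)

First 3P:
Repeated addition: build up to 3P.
2P: tangent at (1, 9): λ = (3·1² + 0)/(2·9) ≡ 3/7. 7⁻¹ ≡ 8 (mod 11), so λ ≡ 3·8 ≡ 2.
  x = λ² - 1 - 1 = 4 - 2 ≡ 2; y = λ·(1 - 2) - 9 ≡ 0. → (2, 0)
3P: (2, 0) + (1, 9). λ = (9 - 0)/(1 - 2) ≡ 9/10 mod 11. 10⁻¹ ≡ 10 (mod 11), so λ ≡ 2.
  x = λ² - 2 - 1 = 4 - 3 ≡ 1; y = λ·(2 - 1) - 0 ≡ 2. → (1, 2)
3P = (1, 2).
Next 3Q:
Repeated addition: build up to 3Q.
2Q: tangent at (0, 5): λ = (3·0² + 0)/(2·5) ≡ 0/10. 10⁻¹ ≡ 10 (mod 11), so λ ≡ 0·10 ≡ 0.
  x = λ² - 0 - 0 = 0 - 0 ≡ 0; y = λ·(0 - 0) - 5 ≡ 6. → (0, 6)
3Q: (0, 6) + (0, 5): same x and y₁ ≡ -y₂, so the sum is ∞.
3Q = ∞.
Finally 3P + 3Q:
(1, 2) + ∞ = (1, 2) (identity).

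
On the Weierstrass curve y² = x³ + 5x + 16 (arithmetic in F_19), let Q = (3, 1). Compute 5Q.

(3, 18)

Double-and-add on 5 = (101)₂. Start with Q = (3, 1) for the leading 1-bit.
double: tangent at (3, 1): λ = (3·3² + 5)/(2·1) ≡ 13/2. 2⁻¹ ≡ 10 (mod 19), so λ ≡ 13·10 ≡ 16.
  x = λ² - 3 - 3 = 256 - 6 ≡ 3; y = λ·(3 - 3) - 1 ≡ 18. → (3, 18)
double: tangent at (3, 18): λ = (3·3² + 5)/(2·18) ≡ 13/17. 17⁻¹ ≡ 9 (mod 19), so λ ≡ 13·9 ≡ 3.
  x = λ² - 3 - 3 = 9 - 6 ≡ 3; y = λ·(3 - 3) - 18 ≡ 1. → (3, 1)
add Q: tangent at (3, 1): λ = (3·3² + 5)/(2·1) ≡ 13/2. 2⁻¹ ≡ 10 (mod 19) since 2·10 = 20 ≡ 1, so λ ≡ 13·10 ≡ 16.
  x = λ² - 3 - 3 = 256 - 6 ≡ 3; y = λ·(3 - 3) - 1 ≡ 18. → (3, 18)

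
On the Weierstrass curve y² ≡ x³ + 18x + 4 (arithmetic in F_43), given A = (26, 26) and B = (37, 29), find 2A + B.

First 2A:
Repeated addition: build up to 2A.
2A: tangent at (26, 26): λ = (3·26² + 18)/(2·26) ≡ 25/9. 9⁻¹ ≡ 24 (mod 43), so λ ≡ 25·24 ≡ 41.
  x = λ² - 26 - 26 = 1681 - 52 ≡ 38; y = λ·(26 - 38) - 26 ≡ 41. → (38, 41)
2A = (38, 41).
Finally 2A + B:
(38, 41) + (37, 29). λ = (29 - 41)/(37 - 38) ≡ 31/42 mod 43. 42⁻¹ ≡ 42 (mod 43), so λ ≡ 12.
  x = λ² - 38 - 37 = 144 - 75 ≡ 26; y = λ·(38 - 26) - 41 ≡ 17. → (26, 17)

(26, 17)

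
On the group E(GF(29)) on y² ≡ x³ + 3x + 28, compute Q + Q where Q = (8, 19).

tangent at (8, 19): λ = (3·8² + 3)/(2·19) ≡ 21/9. 9⁻¹ ≡ 13 (mod 29), so λ ≡ 21·13 ≡ 12.
  x = λ² - 8 - 8 = 144 - 16 ≡ 12; y = λ·(8 - 12) - 19 ≡ 20. → (12, 20)

(12, 20)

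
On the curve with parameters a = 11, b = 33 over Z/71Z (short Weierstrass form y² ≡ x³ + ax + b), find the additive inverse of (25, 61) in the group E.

-(25, 61) = (25, -61 mod 71) = (25, 10).

(25, 10)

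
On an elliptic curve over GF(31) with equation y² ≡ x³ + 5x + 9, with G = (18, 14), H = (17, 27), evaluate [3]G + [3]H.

First 3G:
Repeated addition: build up to 3G.
2G: tangent at (18, 14): λ = (3·18² + 5)/(2·14) ≡ 16/28. 28⁻¹ ≡ 10 (mod 31), so λ ≡ 16·10 ≡ 5.
  x = λ² - 18 - 18 = 25 - 36 ≡ 20; y = λ·(18 - 20) - 14 ≡ 7. → (20, 7)
3G: (20, 7) + (18, 14). λ = (14 - 7)/(18 - 20) ≡ 7/29 mod 31. 29⁻¹ ≡ 15 (mod 31), so λ ≡ 12.
  x = λ² - 20 - 18 = 144 - 38 ≡ 13; y = λ·(20 - 13) - 7 ≡ 15. → (13, 15)
3G = (13, 15).
Next 3H:
Repeated addition: build up to 3H.
2H: tangent at (17, 27): λ = (3·17² + 5)/(2·27) ≡ 4/23. 23⁻¹ ≡ 27 (mod 31), so λ ≡ 4·27 ≡ 15.
  x = λ² - 17 - 17 = 225 - 34 ≡ 5; y = λ·(17 - 5) - 27 ≡ 29. → (5, 29)
3H: (5, 29) + (17, 27). λ = (27 - 29)/(17 - 5) ≡ 29/12 mod 31. 12⁻¹ ≡ 13 (mod 31), so λ ≡ 5.
  x = λ² - 5 - 17 = 25 - 22 ≡ 3; y = λ·(5 - 3) - 29 ≡ 12. → (3, 12)
3H = (3, 12).
Finally 3G + 3H:
(13, 15) + (3, 12). λ = (12 - 15)/(3 - 13) ≡ 28/21 mod 31. 21⁻¹ ≡ 3 (mod 31), so λ ≡ 22.
  x = λ² - 13 - 3 = 484 - 16 ≡ 3; y = λ·(13 - 3) - 15 ≡ 19. → (3, 19)

(3, 19)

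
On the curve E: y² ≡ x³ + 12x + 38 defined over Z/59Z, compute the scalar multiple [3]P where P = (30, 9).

(43, 36)

Repeated addition: build up to 3P.
2P: tangent at (30, 9): λ = (3·30² + 12)/(2·9) ≡ 57/18. 18⁻¹ ≡ 23 (mod 59), so λ ≡ 57·23 ≡ 13.
  x = λ² - 30 - 30 = 169 - 60 ≡ 50; y = λ·(30 - 50) - 9 ≡ 26. → (50, 26)
3P: (50, 26) + (30, 9). λ = (9 - 26)/(30 - 50) ≡ 42/39 mod 59. 39⁻¹ ≡ 56 (mod 59), so λ ≡ 51.
  x = λ² - 50 - 30 = 2601 - 80 ≡ 43; y = λ·(50 - 43) - 26 ≡ 36. → (43, 36)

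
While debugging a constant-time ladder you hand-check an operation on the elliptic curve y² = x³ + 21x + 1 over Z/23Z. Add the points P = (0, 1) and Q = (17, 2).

(0, 1) + (17, 2). λ = (2 - 1)/(17 - 0) ≡ 1/17 mod 23. 17⁻¹ ≡ 19 (mod 23) since 17·19 = 323 ≡ 1, so λ ≡ 19.
  x = λ² - 0 - 17 = 361 - 17 ≡ 22; y = λ·(0 - 22) - 1 ≡ 18. → (22, 18)

(22, 18)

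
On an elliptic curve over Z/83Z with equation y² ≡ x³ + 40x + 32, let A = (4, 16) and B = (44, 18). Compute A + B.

(46, 40)

(4, 16) + (44, 18). λ = (18 - 16)/(44 - 4) ≡ 2/40 mod 83. 40⁻¹ ≡ 27 (mod 83), so λ ≡ 54.
  x = λ² - 4 - 44 = 2916 - 48 ≡ 46; y = λ·(4 - 46) - 16 ≡ 40. → (46, 40)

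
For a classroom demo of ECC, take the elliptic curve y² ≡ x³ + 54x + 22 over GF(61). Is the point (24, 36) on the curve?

y² = 36² ≡ 15; x³ + 54x + 22 = 15142 ≡ 14 (mod 61). 15 ≠ 14.

no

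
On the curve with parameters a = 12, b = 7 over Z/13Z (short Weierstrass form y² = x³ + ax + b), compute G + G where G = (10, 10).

tangent at (10, 10): λ = (3·10² + 12)/(2·10) ≡ 0/7. 7⁻¹ ≡ 2 (mod 13), so λ ≡ 0·2 ≡ 0.
  x = λ² - 10 - 10 = 0 - 20 ≡ 6; y = λ·(10 - 6) - 10 ≡ 3. → (6, 3)

(6, 3)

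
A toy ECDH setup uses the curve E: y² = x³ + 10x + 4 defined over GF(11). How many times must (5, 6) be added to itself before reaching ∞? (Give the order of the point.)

2P: tangent at (5, 6): λ = (3·5² + 10)/(2·6) ≡ 8/1. 1⁻¹ ≡ 1 (mod 11) since 1·1 = 1 ≡ 1, so λ ≡ 8·1 ≡ 8.
  x = λ² - 5 - 5 = 64 - 10 ≡ 10; y = λ·(5 - 10) - 6 ≡ 9. → (10, 9)
3P: (10, 9) + (5, 6). λ = (6 - 9)/(5 - 10) ≡ 8/6 mod 11. 6⁻¹ ≡ 2 (mod 11), so λ ≡ 5.
  x = λ² - 10 - 5 = 25 - 15 ≡ 10; y = λ·(10 - 10) - 9 ≡ 2. → (10, 2)
4P: (10, 2) + (5, 6). λ = (6 - 2)/(5 - 10) ≡ 4/6 mod 11. 6⁻¹ ≡ 2 (mod 11) since 6·2 = 12 ≡ 1, so λ ≡ 8.
  x = λ² - 10 - 5 = 64 - 15 ≡ 5; y = λ·(10 - 5) - 2 ≡ 5. → (5, 5)
5P: (5, 5) + (5, 6): same x and y₁ ≡ -y₂, so the sum is ∞.
5P = ∞, so the order is 5.

5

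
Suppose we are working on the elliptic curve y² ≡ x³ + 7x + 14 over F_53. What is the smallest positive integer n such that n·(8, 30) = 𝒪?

3

2P: tangent at (8, 30): λ = (3·8² + 7)/(2·30) ≡ 40/7. 7⁻¹ ≡ 38 (mod 53) since 7·38 = 266 ≡ 1, so λ ≡ 40·38 ≡ 36.
  x = λ² - 8 - 8 = 1296 - 16 ≡ 8; y = λ·(8 - 8) - 30 ≡ 23. → (8, 23)
3P: (8, 23) + (8, 30): same x and y₁ ≡ -y₂, so the sum is 𝒪.
3P = 𝒪, so the order is 3.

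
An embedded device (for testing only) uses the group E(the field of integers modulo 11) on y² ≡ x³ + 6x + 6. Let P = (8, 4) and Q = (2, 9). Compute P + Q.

(8, 4) + (2, 9). λ = (9 - 4)/(2 - 8) ≡ 5/5 mod 11. 5⁻¹ ≡ 9 (mod 11) since 5·9 = 45 ≡ 1, so λ ≡ 1.
  x = λ² - 8 - 2 = 1 - 10 ≡ 2; y = λ·(8 - 2) - 4 ≡ 2. → (2, 2)

(2, 2)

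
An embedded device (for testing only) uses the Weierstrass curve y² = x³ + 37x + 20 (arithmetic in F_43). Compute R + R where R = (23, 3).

tangent at (23, 3): λ = (3·23² + 37)/(2·3) ≡ 33/6. 6⁻¹ ≡ 36 (mod 43), so λ ≡ 33·36 ≡ 27.
  x = λ² - 23 - 23 = 729 - 46 ≡ 38; y = λ·(23 - 38) - 3 ≡ 22. → (38, 22)

(38, 22)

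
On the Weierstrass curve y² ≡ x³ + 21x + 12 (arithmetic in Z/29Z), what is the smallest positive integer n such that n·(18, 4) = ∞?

5

2P: tangent at (18, 4): λ = (3·18² + 21)/(2·4) ≡ 7/8. 8⁻¹ ≡ 11 (mod 29), so λ ≡ 7·11 ≡ 19.
  x = λ² - 18 - 18 = 361 - 36 ≡ 6; y = λ·(18 - 6) - 4 ≡ 21. → (6, 21)
3P: (6, 21) + (18, 4). λ = (4 - 21)/(18 - 6) ≡ 12/12 mod 29. 12⁻¹ ≡ 17 (mod 29), so λ ≡ 1.
  x = λ² - 6 - 18 = 1 - 24 ≡ 6; y = λ·(6 - 6) - 21 ≡ 8. → (6, 8)
4P: (6, 8) + (18, 4). λ = (4 - 8)/(18 - 6) ≡ 25/12 mod 29. 12⁻¹ ≡ 17 (mod 29) since 12·17 = 204 ≡ 1, so λ ≡ 19.
  x = λ² - 6 - 18 = 361 - 24 ≡ 18; y = λ·(6 - 18) - 8 ≡ 25. → (18, 25)
5P: (18, 25) + (18, 4): same x and y₁ ≡ -y₂, so the sum is ∞.
5P = ∞, so the order is 5.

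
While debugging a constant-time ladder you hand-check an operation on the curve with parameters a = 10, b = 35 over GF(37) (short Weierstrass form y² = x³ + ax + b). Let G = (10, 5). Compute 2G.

tangent at (10, 5): λ = (3·10² + 10)/(2·5) ≡ 14/10. 10⁻¹ ≡ 26 (mod 37), so λ ≡ 14·26 ≡ 31.
  x = λ² - 10 - 10 = 961 - 20 ≡ 16; y = λ·(10 - 16) - 5 ≡ 31. → (16, 31)

(16, 31)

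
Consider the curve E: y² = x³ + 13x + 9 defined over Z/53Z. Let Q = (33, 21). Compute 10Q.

Double-and-add on 10 = (1010)₂. Start with Q = (33, 21) for the leading 1-bit.
double: tangent at (33, 21): λ = (3·33² + 13)/(2·21) ≡ 47/42. 42⁻¹ ≡ 24 (mod 53), so λ ≡ 47·24 ≡ 15.
  x = λ² - 33 - 33 = 225 - 66 ≡ 0; y = λ·(33 - 0) - 21 ≡ 50. → (0, 50)
double: tangent at (0, 50): λ = (3·0² + 13)/(2·50) ≡ 13/47. 47⁻¹ ≡ 44 (mod 53), so λ ≡ 13·44 ≡ 42.
  x = λ² - 0 - 0 = 1764 - 0 ≡ 15; y = λ·(0 - 15) - 50 ≡ 9. → (15, 9)
add Q: (15, 9) + (33, 21). λ = (21 - 9)/(33 - 15) ≡ 12/18 mod 53. 18⁻¹ ≡ 3 (mod 53) since 18·3 = 54 ≡ 1, so λ ≡ 36.
  x = λ² - 15 - 33 = 1296 - 48 ≡ 29; y = λ·(15 - 29) - 9 ≡ 17. → (29, 17)
double: tangent at (29, 17): λ = (3·29² + 13)/(2·17) ≡ 45/34. 34⁻¹ ≡ 39 (mod 53) since 34·39 = 1326 ≡ 1, so λ ≡ 45·39 ≡ 6.
  x = λ² - 29 - 29 = 36 - 58 ≡ 31; y = λ·(29 - 31) - 17 ≡ 24. → (31, 24)

(31, 24)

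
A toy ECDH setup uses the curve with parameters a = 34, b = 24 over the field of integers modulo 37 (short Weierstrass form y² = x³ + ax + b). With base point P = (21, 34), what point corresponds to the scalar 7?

(14, 5)

Double-and-add on 7 = (111)₂. Start with P = (21, 34) for the leading 1-bit.
double: tangent at (21, 34): λ = (3·21² + 34)/(2·34) ≡ 25/31. 31⁻¹ ≡ 6 (mod 37), so λ ≡ 25·6 ≡ 2.
  x = λ² - 21 - 21 = 4 - 42 ≡ 36; y = λ·(21 - 36) - 34 ≡ 10. → (36, 10)
add P: (36, 10) + (21, 34). λ = (34 - 10)/(21 - 36) ≡ 24/22 mod 37. 22⁻¹ ≡ 32 (mod 37) since 22·32 = 704 ≡ 1, so λ ≡ 28.
  x = λ² - 36 - 21 = 784 - 57 ≡ 24; y = λ·(36 - 24) - 10 ≡ 30. → (24, 30)
double: tangent at (24, 30): λ = (3·24² + 34)/(2·30) ≡ 23/23. 23⁻¹ ≡ 29 (mod 37) since 23·29 = 667 ≡ 1, so λ ≡ 23·29 ≡ 1.
  x = λ² - 24 - 24 = 1 - 48 ≡ 27; y = λ·(24 - 27) - 30 ≡ 4. → (27, 4)
add P: (27, 4) + (21, 34). λ = (34 - 4)/(21 - 27) ≡ 30/31 mod 37. 31⁻¹ ≡ 6 (mod 37) since 31·6 = 186 ≡ 1, so λ ≡ 32.
  x = λ² - 27 - 21 = 1024 - 48 ≡ 14; y = λ·(27 - 14) - 4 ≡ 5. → (14, 5)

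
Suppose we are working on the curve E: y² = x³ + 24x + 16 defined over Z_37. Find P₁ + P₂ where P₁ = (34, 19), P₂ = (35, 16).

(14, 32)

(34, 19) + (35, 16). λ = (16 - 19)/(35 - 34) ≡ 34/1 mod 37. 1⁻¹ ≡ 1 (mod 37) since 1·1 = 1 ≡ 1, so λ ≡ 34.
  x = λ² - 34 - 35 = 1156 - 69 ≡ 14; y = λ·(34 - 14) - 19 ≡ 32. → (14, 32)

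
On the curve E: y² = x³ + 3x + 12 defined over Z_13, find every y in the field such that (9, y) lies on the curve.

x³ + 3x + 12 = 768 ≡ 1 (mod 13).
Square roots of 1 mod 13: 1 and 12 (since 1² = 1 ≡ 1).

1, 12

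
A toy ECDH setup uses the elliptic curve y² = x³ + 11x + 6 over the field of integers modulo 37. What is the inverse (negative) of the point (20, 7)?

-(20, 7) = (20, -7 mod 37) = (20, 30).

(20, 30)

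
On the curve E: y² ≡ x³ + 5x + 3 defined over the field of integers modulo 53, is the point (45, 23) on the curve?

y² = 23² ≡ 52; x³ + 5x + 3 = 91353 ≡ 34 (mod 53). 52 ≠ 34.

no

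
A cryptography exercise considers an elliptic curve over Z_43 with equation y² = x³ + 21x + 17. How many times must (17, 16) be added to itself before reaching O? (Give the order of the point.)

9

2P: tangent at (17, 16): λ = (3·17² + 21)/(2·16) ≡ 28/32. 32⁻¹ ≡ 39 (mod 43) since 32·39 = 1248 ≡ 1, so λ ≡ 28·39 ≡ 17.
  x = λ² - 17 - 17 = 289 - 34 ≡ 40; y = λ·(17 - 40) - 16 ≡ 23. → (40, 23)
3P: (40, 23) + (17, 16). λ = (16 - 23)/(17 - 40) ≡ 36/20 mod 43. 20⁻¹ ≡ 28 (mod 43) since 20·28 = 560 ≡ 1, so λ ≡ 19.
  x = λ² - 40 - 17 = 361 - 57 ≡ 3; y = λ·(40 - 3) - 23 ≡ 35. → (3, 35)
4P: (3, 35) + (17, 16). λ = (16 - 35)/(17 - 3) ≡ 24/14 mod 43. 14⁻¹ ≡ 40 (mod 43), so λ ≡ 14.
  x = λ² - 3 - 17 = 196 - 20 ≡ 4; y = λ·(3 - 4) - 35 ≡ 37. → (4, 37)
5P: (4, 37) + (17, 16). λ = (16 - 37)/(17 - 4) ≡ 22/13 mod 43. 13⁻¹ ≡ 10 (mod 43), so λ ≡ 5.
  x = λ² - 4 - 17 = 25 - 21 ≡ 4; y = λ·(4 - 4) - 37 ≡ 6. → (4, 6)
6P: (4, 6) + (17, 16). λ = (16 - 6)/(17 - 4) ≡ 10/13 mod 43. 13⁻¹ ≡ 10 (mod 43), so λ ≡ 14.
  x = λ² - 4 - 17 = 196 - 21 ≡ 3; y = λ·(4 - 3) - 6 ≡ 8. → (3, 8)
7P: (3, 8) + (17, 16). λ = (16 - 8)/(17 - 3) ≡ 8/14 mod 43. 14⁻¹ ≡ 40 (mod 43), so λ ≡ 19.
  x = λ² - 3 - 17 = 361 - 20 ≡ 40; y = λ·(3 - 40) - 8 ≡ 20. → (40, 20)
8P: (40, 20) + (17, 16). λ = (16 - 20)/(17 - 40) ≡ 39/20 mod 43. 20⁻¹ ≡ 28 (mod 43) since 20·28 = 560 ≡ 1, so λ ≡ 17.
  x = λ² - 40 - 17 = 289 - 57 ≡ 17; y = λ·(40 - 17) - 20 ≡ 27. → (17, 27)
9P: (17, 27) + (17, 16): same x and y₁ ≡ -y₂, so the sum is O.
9P = O, so the order is 9.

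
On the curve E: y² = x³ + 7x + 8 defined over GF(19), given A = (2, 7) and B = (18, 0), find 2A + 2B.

(15, 12)

First 2A:
Repeated addition: build up to 2A.
2A: tangent at (2, 7): λ = (3·2² + 7)/(2·7) ≡ 0/14. 14⁻¹ ≡ 15 (mod 19), so λ ≡ 0·15 ≡ 0.
  x = λ² - 2 - 2 = 0 - 4 ≡ 15; y = λ·(2 - 15) - 7 ≡ 12. → (15, 12)
2A = (15, 12).
Next 2B:
Repeated addition: build up to 2B.
2B: (18, 0) + (18, 0): same x and y₁ ≡ -y₂, so the sum is the point at infinity.
2B = the point at infinity.
Finally 2A + 2B:
(15, 12) + the point at infinity = (15, 12) (identity).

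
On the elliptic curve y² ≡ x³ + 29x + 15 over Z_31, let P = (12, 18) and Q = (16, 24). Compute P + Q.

(12, 18) + (16, 24). λ = (24 - 18)/(16 - 12) ≡ 6/4 mod 31. 4⁻¹ ≡ 8 (mod 31), so λ ≡ 17.
  x = λ² - 12 - 16 = 289 - 28 ≡ 13; y = λ·(12 - 13) - 18 ≡ 27. → (13, 27)

(13, 27)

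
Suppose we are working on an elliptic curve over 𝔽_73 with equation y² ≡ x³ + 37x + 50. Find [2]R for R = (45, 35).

(68, 55)

tangent at (45, 35): λ = (3·45² + 37)/(2·35) ≡ 53/70. 70⁻¹ ≡ 24 (mod 73), so λ ≡ 53·24 ≡ 31.
  x = λ² - 45 - 45 = 961 - 90 ≡ 68; y = λ·(45 - 68) - 35 ≡ 55. → (68, 55)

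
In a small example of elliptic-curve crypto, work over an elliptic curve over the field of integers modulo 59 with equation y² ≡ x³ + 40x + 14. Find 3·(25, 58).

(24, 15)

Write Q = (25, 58).
Repeated addition: build up to 3Q.
2Q: tangent at (25, 58): λ = (3·25² + 40)/(2·58) ≡ 27/57. 57⁻¹ ≡ 29 (mod 59) since 57·29 = 1653 ≡ 1, so λ ≡ 27·29 ≡ 16.
  x = λ² - 25 - 25 = 256 - 50 ≡ 29; y = λ·(25 - 29) - 58 ≡ 55. → (29, 55)
3Q: (29, 55) + (25, 58). λ = (58 - 55)/(25 - 29) ≡ 3/55 mod 59. 55⁻¹ ≡ 44 (mod 59) since 55·44 = 2420 ≡ 1, so λ ≡ 14.
  x = λ² - 29 - 25 = 196 - 54 ≡ 24; y = λ·(29 - 24) - 55 ≡ 15. → (24, 15)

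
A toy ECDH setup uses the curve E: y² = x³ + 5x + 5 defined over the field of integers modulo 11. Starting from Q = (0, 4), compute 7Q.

(0, 4)

Double-and-add on 7 = (111)₂. Start with Q = (0, 4) for the leading 1-bit.
double: tangent at (0, 4): λ = (3·0² + 5)/(2·4) ≡ 5/8. 8⁻¹ ≡ 7 (mod 11), so λ ≡ 5·7 ≡ 2.
  x = λ² - 0 - 0 = 4 - 0 ≡ 4; y = λ·(0 - 4) - 4 ≡ 10. → (4, 10)
add Q: (4, 10) + (0, 4). λ = (4 - 10)/(0 - 4) ≡ 5/7 mod 11. 7⁻¹ ≡ 8 (mod 11), so λ ≡ 7.
  x = λ² - 4 - 0 = 49 - 4 ≡ 1; y = λ·(4 - 1) - 10 ≡ 0. → (1, 0)
double: (1, 0) + (1, 0): same x and y₁ ≡ -y₂, so the sum is O.
add Q: O + (0, 4) = (0, 4) (identity).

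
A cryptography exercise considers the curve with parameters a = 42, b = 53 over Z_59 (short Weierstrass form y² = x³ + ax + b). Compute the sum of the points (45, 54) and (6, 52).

(44, 58)

(45, 54) + (6, 52). λ = (52 - 54)/(6 - 45) ≡ 57/20 mod 59. 20⁻¹ ≡ 3 (mod 59), so λ ≡ 53.
  x = λ² - 45 - 6 = 2809 - 51 ≡ 44; y = λ·(45 - 44) - 54 ≡ 58. → (44, 58)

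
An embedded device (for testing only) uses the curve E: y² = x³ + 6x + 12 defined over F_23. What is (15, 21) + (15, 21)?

tangent at (15, 21): λ = (3·15² + 6)/(2·21) ≡ 14/19. 19⁻¹ ≡ 17 (mod 23), so λ ≡ 14·17 ≡ 8.
  x = λ² - 15 - 15 = 64 - 30 ≡ 11; y = λ·(15 - 11) - 21 ≡ 11. → (11, 11)

(11, 11)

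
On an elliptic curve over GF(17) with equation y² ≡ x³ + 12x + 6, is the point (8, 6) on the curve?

yes

y² = 6² ≡ 2; x³ + 12x + 6 = 614 ≡ 2 (mod 17). 2 = 2.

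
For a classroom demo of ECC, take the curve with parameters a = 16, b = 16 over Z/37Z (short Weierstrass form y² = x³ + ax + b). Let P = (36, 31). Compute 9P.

(12, 7)

Repeated addition: build up to 9P.
2P: tangent at (36, 31): λ = (3·36² + 16)/(2·31) ≡ 19/25. 25⁻¹ ≡ 3 (mod 37) since 25·3 = 75 ≡ 1, so λ ≡ 19·3 ≡ 20.
  x = λ² - 36 - 36 = 400 - 72 ≡ 32; y = λ·(36 - 32) - 31 ≡ 12. → (32, 12)
3P: (32, 12) + (36, 31). λ = (31 - 12)/(36 - 32) ≡ 19/4 mod 37. 4⁻¹ ≡ 28 (mod 37) since 4·28 = 112 ≡ 1, so λ ≡ 14.
  x = λ² - 32 - 36 = 196 - 68 ≡ 17; y = λ·(32 - 17) - 12 ≡ 13. → (17, 13)
4P: (17, 13) + (36, 31). λ = (31 - 13)/(36 - 17) ≡ 18/19 mod 37. 19⁻¹ ≡ 2 (mod 37), so λ ≡ 36.
  x = λ² - 17 - 36 = 1296 - 53 ≡ 22; y = λ·(17 - 22) - 13 ≡ 29. → (22, 29)
5P: (22, 29) + (36, 31). λ = (31 - 29)/(36 - 22) ≡ 2/14 mod 37. 14⁻¹ ≡ 8 (mod 37) since 14·8 = 112 ≡ 1, so λ ≡ 16.
  x = λ² - 22 - 36 = 256 - 58 ≡ 13; y = λ·(22 - 13) - 29 ≡ 4. → (13, 4)
6P: (13, 4) + (36, 31). λ = (31 - 4)/(36 - 13) ≡ 27/23 mod 37. 23⁻¹ ≡ 29 (mod 37), so λ ≡ 6.
  x = λ² - 13 - 36 = 36 - 49 ≡ 24; y = λ·(13 - 24) - 4 ≡ 4. → (24, 4)
7P: (24, 4) + (36, 31). λ = (31 - 4)/(36 - 24) ≡ 27/12 mod 37. 12⁻¹ ≡ 34 (mod 37), so λ ≡ 30.
  x = λ² - 24 - 36 = 900 - 60 ≡ 26; y = λ·(24 - 26) - 4 ≡ 10. → (26, 10)
8P: (26, 10) + (36, 31). λ = (31 - 10)/(36 - 26) ≡ 21/10 mod 37. 10⁻¹ ≡ 26 (mod 37) since 10·26 = 260 ≡ 1, so λ ≡ 28.
  x = λ² - 26 - 36 = 784 - 62 ≡ 19; y = λ·(26 - 19) - 10 ≡ 1. → (19, 1)
9P: (19, 1) + (36, 31). λ = (31 - 1)/(36 - 19) ≡ 30/17 mod 37. 17⁻¹ ≡ 24 (mod 37) since 17·24 = 408 ≡ 1, so λ ≡ 17.
  x = λ² - 19 - 36 = 289 - 55 ≡ 12; y = λ·(19 - 12) - 1 ≡ 7. → (12, 7)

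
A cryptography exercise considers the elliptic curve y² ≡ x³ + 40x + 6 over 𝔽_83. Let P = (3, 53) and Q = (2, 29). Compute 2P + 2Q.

First 2P:
Repeated addition: build up to 2P.
2P: tangent at (3, 53): λ = (3·3² + 40)/(2·53) ≡ 67/23. 23⁻¹ ≡ 65 (mod 83), so λ ≡ 67·65 ≡ 39.
  x = λ² - 3 - 3 = 1521 - 6 ≡ 21; y = λ·(3 - 21) - 53 ≡ 75. → (21, 75)
2P = (21, 75).
Next 2Q:
Repeated addition: build up to 2Q.
2Q: tangent at (2, 29): λ = (3·2² + 40)/(2·29) ≡ 52/58. 58⁻¹ ≡ 73 (mod 83), so λ ≡ 52·73 ≡ 61.
  x = λ² - 2 - 2 = 3721 - 4 ≡ 65; y = λ·(2 - 65) - 29 ≡ 29. → (65, 29)
2Q = (65, 29).
Finally 2P + 2Q:
(21, 75) + (65, 29). λ = (29 - 75)/(65 - 21) ≡ 37/44 mod 83. 44⁻¹ ≡ 17 (mod 83) since 44·17 = 748 ≡ 1, so λ ≡ 48.
  x = λ² - 21 - 65 = 2304 - 86 ≡ 60; y = λ·(21 - 60) - 75 ≡ 45. → (60, 45)

(60, 45)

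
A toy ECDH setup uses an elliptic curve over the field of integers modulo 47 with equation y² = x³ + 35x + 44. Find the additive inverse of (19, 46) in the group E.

-(19, 46) = (19, -46 mod 47) = (19, 1).

(19, 1)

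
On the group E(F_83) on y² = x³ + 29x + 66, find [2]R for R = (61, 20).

(73, 42)

tangent at (61, 20): λ = (3·61² + 29)/(2·20) ≡ 70/40. 40⁻¹ ≡ 27 (mod 83) since 40·27 = 1080 ≡ 1, so λ ≡ 70·27 ≡ 64.
  x = λ² - 61 - 61 = 4096 - 122 ≡ 73; y = λ·(61 - 73) - 20 ≡ 42. → (73, 42)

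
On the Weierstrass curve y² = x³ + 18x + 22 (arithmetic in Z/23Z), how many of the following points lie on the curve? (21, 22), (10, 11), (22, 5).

2

(21, 22): 22² ≡ 1, rhs ≡ 1 → on.
(10, 11): 11² ≡ 6, rhs ≡ 6 → on.
(22, 5): 5² ≡ 2, rhs ≡ 3 → off.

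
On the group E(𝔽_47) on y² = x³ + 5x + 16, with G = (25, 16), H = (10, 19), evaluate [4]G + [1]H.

First 4G:
Double-and-add on 4 = (100)₂. Start with G = (25, 16) for the leading 1-bit.
double: tangent at (25, 16): λ = (3·25² + 5)/(2·16) ≡ 0/32. 32⁻¹ ≡ 25 (mod 47), so λ ≡ 0·25 ≡ 0.
  x = λ² - 25 - 25 = 0 - 50 ≡ 44; y = λ·(25 - 44) - 16 ≡ 31. → (44, 31)
double: tangent at (44, 31): λ = (3·44² + 5)/(2·31) ≡ 32/15. 15⁻¹ ≡ 22 (mod 47) since 15·22 = 330 ≡ 1, so λ ≡ 32·22 ≡ 46.
  x = λ² - 44 - 44 = 2116 - 88 ≡ 7; y = λ·(44 - 7) - 31 ≡ 26. → (7, 26)
4G = (7, 26).
Finally 4G + H:
(7, 26) + (10, 19). λ = (19 - 26)/(10 - 7) ≡ 40/3 mod 47. 3⁻¹ ≡ 16 (mod 47), so λ ≡ 29.
  x = λ² - 7 - 10 = 841 - 17 ≡ 25; y = λ·(7 - 25) - 26 ≡ 16. → (25, 16)

(25, 16)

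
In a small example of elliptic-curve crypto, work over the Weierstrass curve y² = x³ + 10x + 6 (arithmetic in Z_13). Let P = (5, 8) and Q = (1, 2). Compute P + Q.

(6, 10)

(5, 8) + (1, 2). λ = (2 - 8)/(1 - 5) ≡ 7/9 mod 13. 9⁻¹ ≡ 3 (mod 13) since 9·3 = 27 ≡ 1, so λ ≡ 8.
  x = λ² - 5 - 1 = 64 - 6 ≡ 6; y = λ·(5 - 6) - 8 ≡ 10. → (6, 10)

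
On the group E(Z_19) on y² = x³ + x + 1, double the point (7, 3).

(16, 3)

tangent at (7, 3): λ = (3·7² + 1)/(2·3) ≡ 15/6. 6⁻¹ ≡ 16 (mod 19), so λ ≡ 15·16 ≡ 12.
  x = λ² - 7 - 7 = 144 - 14 ≡ 16; y = λ·(7 - 16) - 3 ≡ 3. → (16, 3)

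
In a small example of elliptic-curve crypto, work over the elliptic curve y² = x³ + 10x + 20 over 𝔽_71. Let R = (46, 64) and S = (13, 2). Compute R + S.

(46, 64) + (13, 2). λ = (2 - 64)/(13 - 46) ≡ 9/38 mod 71. 38⁻¹ ≡ 43 (mod 71), so λ ≡ 32.
  x = λ² - 46 - 13 = 1024 - 59 ≡ 42; y = λ·(46 - 42) - 64 ≡ 64. → (42, 64)

(42, 64)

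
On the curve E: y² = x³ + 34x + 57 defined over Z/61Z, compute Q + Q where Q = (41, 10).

(35, 43)

tangent at (41, 10): λ = (3·41² + 34)/(2·10) ≡ 14/20. 20⁻¹ ≡ 58 (mod 61) since 20·58 = 1160 ≡ 1, so λ ≡ 14·58 ≡ 19.
  x = λ² - 41 - 41 = 361 - 82 ≡ 35; y = λ·(41 - 35) - 10 ≡ 43. → (35, 43)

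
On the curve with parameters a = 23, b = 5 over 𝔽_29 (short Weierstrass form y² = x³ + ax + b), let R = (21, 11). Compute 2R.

(0, 11)

tangent at (21, 11): λ = (3·21² + 23)/(2·11) ≡ 12/22. 22⁻¹ ≡ 4 (mod 29) since 22·4 = 88 ≡ 1, so λ ≡ 12·4 ≡ 19.
  x = λ² - 21 - 21 = 361 - 42 ≡ 0; y = λ·(21 - 0) - 11 ≡ 11. → (0, 11)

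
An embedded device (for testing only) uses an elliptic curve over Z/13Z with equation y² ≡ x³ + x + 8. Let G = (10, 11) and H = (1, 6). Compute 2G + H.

First 2G:
Repeated addition: build up to 2G.
2G: tangent at (10, 11): λ = (3·10² + 1)/(2·11) ≡ 2/9. 9⁻¹ ≡ 3 (mod 13), so λ ≡ 2·3 ≡ 6.
  x = λ² - 10 - 10 = 36 - 20 ≡ 3; y = λ·(10 - 3) - 11 ≡ 5. → (3, 5)
2G = (3, 5).
Finally 2G + H:
(3, 5) + (1, 6). λ = (6 - 5)/(1 - 3) ≡ 1/11 mod 13. 11⁻¹ ≡ 6 (mod 13), so λ ≡ 6.
  x = λ² - 3 - 1 = 36 - 4 ≡ 6; y = λ·(3 - 6) - 5 ≡ 3. → (6, 3)

(6, 3)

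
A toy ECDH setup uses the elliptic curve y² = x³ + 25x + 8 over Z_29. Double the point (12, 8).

tangent at (12, 8): λ = (3·12² + 25)/(2·8) ≡ 22/16. 16⁻¹ ≡ 20 (mod 29), so λ ≡ 22·20 ≡ 5.
  x = λ² - 12 - 12 = 25 - 24 ≡ 1; y = λ·(12 - 1) - 8 ≡ 18. → (1, 18)

(1, 18)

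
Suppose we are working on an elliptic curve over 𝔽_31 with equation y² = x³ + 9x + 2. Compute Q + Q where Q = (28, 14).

(26, 24)

tangent at (28, 14): λ = (3·28² + 9)/(2·14) ≡ 5/28. 28⁻¹ ≡ 10 (mod 31) since 28·10 = 280 ≡ 1, so λ ≡ 5·10 ≡ 19.
  x = λ² - 28 - 28 = 361 - 56 ≡ 26; y = λ·(28 - 26) - 14 ≡ 24. → (26, 24)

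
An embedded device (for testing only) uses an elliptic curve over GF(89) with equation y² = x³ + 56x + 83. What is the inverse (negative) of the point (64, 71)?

(64, 18)

-(64, 71) = (64, -71 mod 89) = (64, 18).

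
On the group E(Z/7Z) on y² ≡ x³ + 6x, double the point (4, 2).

tangent at (4, 2): λ = (3·4² + 6)/(2·2) ≡ 5/4. 4⁻¹ ≡ 2 (mod 7), so λ ≡ 5·2 ≡ 3.
  x = λ² - 4 - 4 = 9 - 8 ≡ 1; y = λ·(4 - 1) - 2 ≡ 0. → (1, 0)

(1, 0)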